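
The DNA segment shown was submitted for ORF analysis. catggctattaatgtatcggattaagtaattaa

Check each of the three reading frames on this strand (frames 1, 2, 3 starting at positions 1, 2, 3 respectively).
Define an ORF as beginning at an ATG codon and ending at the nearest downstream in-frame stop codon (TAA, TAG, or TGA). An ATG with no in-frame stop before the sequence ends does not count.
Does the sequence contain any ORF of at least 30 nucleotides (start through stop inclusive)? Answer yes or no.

no

Frame 1: CAT GGC TAT TAA TGT ATC GGA TTA AGT AAT TAA — no ATG→stop ORF.
Frame 2: ATG GCT ATT AAT GTA TCG GAT TAA GTA ATT — ATG at 2, stop TAA at 23 → 24 nt.
Frame 3: TGG CTA TTA ATG TAT CGG ATT AAG TAA TTA — ATG at 12, stop TAA at 27 → 18 nt.
Largest ORF found is 24 nucleotides < 30, so no.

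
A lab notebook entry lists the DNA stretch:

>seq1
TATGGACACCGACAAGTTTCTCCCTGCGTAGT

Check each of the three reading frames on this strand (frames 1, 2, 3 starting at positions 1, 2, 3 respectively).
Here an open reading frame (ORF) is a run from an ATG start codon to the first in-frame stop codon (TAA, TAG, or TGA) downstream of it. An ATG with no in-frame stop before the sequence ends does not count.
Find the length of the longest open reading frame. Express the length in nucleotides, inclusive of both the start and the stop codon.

Frame 1: TAT GGA CAC CGA CAA GTT TCT CCC TGC GTA — no ATG→stop ORF.
Frame 2: ATG GAC ACC GAC AAG TTT CTC CCT GCG TAG — ATG at 2, stop TAG at 29 → 30 nt.
Frame 3: TGG ACA CCG ACA AGT TTC TCC CTG CGT AGT — no ATG→stop ORF.
Longest: frame 2, positions 2–31, 30 nt = 10 codons = 9 aa. → 30 nucleotides.

30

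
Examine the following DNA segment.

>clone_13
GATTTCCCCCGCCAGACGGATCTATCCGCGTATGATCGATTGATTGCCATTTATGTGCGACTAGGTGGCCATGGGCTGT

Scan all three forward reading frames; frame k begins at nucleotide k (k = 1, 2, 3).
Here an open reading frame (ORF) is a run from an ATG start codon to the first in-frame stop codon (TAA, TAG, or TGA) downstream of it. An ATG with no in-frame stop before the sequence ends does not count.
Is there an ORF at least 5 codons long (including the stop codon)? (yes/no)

no

Frame 1: GAT TTC CCC CGC CAG ACG GAT CTA TCC GCG TAT GAT CGA TTG ATT GCC ATT TAT GTG CGA CTA GGT GGC CAT GGG CTG — no ATG→stop ORF.
Frame 2: ATT TCC CCC GCC AGA CGG ATC TAT CCG CGT ATG ATC GAT TGA TTG CCA TTT ATG TGC GAC TAG GTG GCC ATG GGC TGT — ATG at 32, stop TGA at 41 → 12 nt; ATG at 53, stop TAG at 62 → 12 nt.
Frame 3: TTT CCC CCG CCA GAC GGA TCT ATC CGC GTA TGA TCG ATT GAT TGC CAT TTA TGT GCG ACT AGG TGG CCA TGG GCT — no ATG→stop ORF.
Largest ORF found is 4 codons < 5, so no.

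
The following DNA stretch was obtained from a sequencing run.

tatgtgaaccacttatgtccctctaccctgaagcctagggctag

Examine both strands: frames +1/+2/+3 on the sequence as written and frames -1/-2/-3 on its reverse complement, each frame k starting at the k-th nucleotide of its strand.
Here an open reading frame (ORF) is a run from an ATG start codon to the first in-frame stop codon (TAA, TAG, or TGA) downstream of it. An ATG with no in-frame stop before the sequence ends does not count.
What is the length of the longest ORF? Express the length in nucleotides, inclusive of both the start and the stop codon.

Reverse complement (5'→3'): CTAGCCCTAGGCTTCAGGGTAGAGGGACATAAGTGGTTCACATA
Frame +1: TAT GTG AAC CAC TTA TGT CCC TCT ACC CTG AAG CCT AGG GCT — no ATG→stop ORF.
Frame +2: ATG TGA ACC ACT TAT GTC CCT CTA CCC TGA AGC CTA GGG CTA — ATG at 2, stop TGA at 5 → 6 nt.
Frame +3: TGT GAA CCA CTT ATG TCC CTC TAC CCT GAA GCC TAG GGC TAG — ATG at 15, stop TAG at 36 → 24 nt.
Frame -1: CTA GCC CTA GGC TTC AGG GTA GAG GGA CAT AAG TGG TTC ACA — no ATG→stop ORF.
Frame -2: TAG CCC TAG GCT TCA GGG TAG AGG GAC ATA AGT GGT TCA CAT — no ATG→stop ORF.
Frame -3: AGC CCT AGG CTT CAG GGT AGA GGG ACA TAA GTG GTT CAC ATA — no ATG→stop ORF.
Longest: frame +3, positions 15–38, 24 nt = 8 codons = 7 aa. → 24 nucleotides.

24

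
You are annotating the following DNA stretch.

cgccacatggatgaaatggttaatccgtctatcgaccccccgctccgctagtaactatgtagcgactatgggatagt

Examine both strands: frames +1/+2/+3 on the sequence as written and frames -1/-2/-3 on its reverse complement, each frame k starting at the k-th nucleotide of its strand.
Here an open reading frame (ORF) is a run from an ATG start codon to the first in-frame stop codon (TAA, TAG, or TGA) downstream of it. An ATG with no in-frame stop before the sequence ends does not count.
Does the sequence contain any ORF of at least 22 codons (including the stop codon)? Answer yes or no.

yes

Reverse complement (5'→3'): ACTATCCCATAGTCGCTACATAGTTACTAGCGGAGCGGGGGGTCGATAGACGGATTAACCATTTCATCCATGTGGCG
Frame +1: CGC CAC ATG GAT GAA ATG GTT AAT CCG TCT ATC GAC CCC CCG CTC CGC TAG TAA CTA TGT AGC GAC TAT GGG ATA — ATG at 7, stop TAG at 49 → 45 nt; ATG at 16, stop TAG at 49 → 36 nt.
Frame +2: GCC ACA TGG ATG AAA TGG TTA ATC CGT CTA TCG ACC CCC CGC TCC GCT AGT AAC TAT GTA GCG ACT ATG GGA TAG — ATG at 11, stop TAG at 74 → 66 nt; ATG at 68, stop TAG at 74 → 9 nt.
Frame +3: CCA CAT GGA TGA AAT GGT TAA TCC GTC TAT CGA CCC CCC GCT CCG CTA GTA ACT ATG TAG CGA CTA TGG GAT AGT — ATG at 57, stop TAG at 60 → 6 nt.
Frame -1: ACT ATC CCA TAG TCG CTA CAT AGT TAC TAG CGG AGC GGG GGG TCG ATA GAC GGA TTA ACC ATT TCA TCC ATG TGG — no ATG→stop ORF.
Frame -2: CTA TCC CAT AGT CGC TAC ATA GTT ACT AGC GGA GCG GGG GGT CGA TAG ACG GAT TAA CCA TTT CAT CCA TGT GGC — no ATG→stop ORF.
Frame -3: TAT CCC ATA GTC GCT ACA TAG TTA CTA GCG GAG CGG GGG GTC GAT AGA CGG ATT AAC CAT TTC ATC CAT GTG GCG — no ATG→stop ORF.
Frame +2 has an ORF of 22 codons (positions 11–76) ≥ 22, so yes.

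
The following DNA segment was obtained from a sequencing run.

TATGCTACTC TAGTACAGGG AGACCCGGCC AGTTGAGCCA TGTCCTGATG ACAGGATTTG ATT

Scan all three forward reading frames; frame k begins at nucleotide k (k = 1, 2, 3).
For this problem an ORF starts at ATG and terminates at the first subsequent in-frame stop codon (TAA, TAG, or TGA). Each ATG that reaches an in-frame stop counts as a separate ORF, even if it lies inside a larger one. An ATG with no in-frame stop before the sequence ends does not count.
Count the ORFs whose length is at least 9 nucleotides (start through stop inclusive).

2

Frame 1: TAT GCT ACT CTA GTA CAG GGA GAC CCG GCC AGT TGA GCC ATG TCC TGA TGA CAG GAT TTG ATT — ATG at 40, stop TGA at 46 → 9 nt.
Frame 2: ATG CTA CTC TAG TAC AGG GAG ACC CGG CCA GTT GAG CCA TGT CCT GAT GAC AGG ATT TGA — ATG at 2, stop TAG at 11 → 12 nt.
Frame 3: TGC TAC TCT AGT ACA GGG AGA CCC GGC CAG TTG AGC CAT GTC CTG ATG ACA GGA TTT GAT — no ATG→stop ORF.
ORFs ≥ 9 nucleotides: frame 1 40–48 (9 nucleotides), frame 2 2–13 (12 nucleotides). Count = 2.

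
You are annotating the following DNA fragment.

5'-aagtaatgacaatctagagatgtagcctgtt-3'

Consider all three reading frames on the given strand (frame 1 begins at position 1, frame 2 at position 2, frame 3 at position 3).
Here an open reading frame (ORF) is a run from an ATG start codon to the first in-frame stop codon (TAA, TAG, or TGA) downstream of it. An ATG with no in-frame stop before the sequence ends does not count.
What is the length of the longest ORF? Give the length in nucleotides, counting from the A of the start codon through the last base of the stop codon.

12

Frame 1: AAG TAA TGA CAA TCT AGA GAT GTA GCC TGT — no ATG→stop ORF.
Frame 2: AGT AAT GAC AAT CTA GAG ATG TAG CCT GTT — ATG at 20, stop TAG at 23 → 6 nt.
Frame 3: GTA ATG ACA ATC TAG AGA TGT AGC CTG — ATG at 6, stop TAG at 15 → 12 nt.
Longest: frame 3, positions 6–17, 12 nt = 4 codons = 3 aa. → 12 nucleotides.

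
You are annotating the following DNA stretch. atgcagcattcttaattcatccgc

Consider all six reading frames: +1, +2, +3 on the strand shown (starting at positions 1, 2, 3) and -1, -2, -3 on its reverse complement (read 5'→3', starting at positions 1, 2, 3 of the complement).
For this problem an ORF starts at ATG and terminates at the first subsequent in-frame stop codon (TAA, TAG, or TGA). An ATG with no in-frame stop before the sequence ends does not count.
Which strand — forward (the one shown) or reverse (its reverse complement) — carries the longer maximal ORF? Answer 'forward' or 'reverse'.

Reverse complement (5'→3'): GCGGATGAATTAAGAATGCTGCAT
Frame +1: ATG CAG CAT TCT TAA TTC ATC CGC — ATG at 1, stop TAA at 13 → 15 nt.
Frame +2: TGC AGC ATT CTT AAT TCA TCC — no ATG→stop ORF.
Frame +3: GCA GCA TTC TTA ATT CAT CCG — no ATG→stop ORF.
Frame -1: GCG GAT GAA TTA AGA ATG CTG CAT — no ATG→stop ORF.
Frame -2: CGG ATG AAT TAA GAA TGC TGC — ATG at 5, stop TAA at 11 → 9 nt.
Frame -3: GGA TGA ATT AAG AAT GCT GCA — no ATG→stop ORF.
Forward-strand max 15 nt; reverse-strand max 9 nt. The forward strand has the longer ORF.

forward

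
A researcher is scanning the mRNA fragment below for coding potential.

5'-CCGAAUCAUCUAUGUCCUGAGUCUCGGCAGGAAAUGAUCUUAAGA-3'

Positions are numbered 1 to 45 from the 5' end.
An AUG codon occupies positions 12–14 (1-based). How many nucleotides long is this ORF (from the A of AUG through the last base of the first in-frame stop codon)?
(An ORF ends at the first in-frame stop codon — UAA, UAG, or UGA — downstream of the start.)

Codons from position 12: AUG (12–14), UCC (15–17), UGA (18–20).
UGA is the first in-frame stop; ORF spans 12–20, 9 nucleotides.

9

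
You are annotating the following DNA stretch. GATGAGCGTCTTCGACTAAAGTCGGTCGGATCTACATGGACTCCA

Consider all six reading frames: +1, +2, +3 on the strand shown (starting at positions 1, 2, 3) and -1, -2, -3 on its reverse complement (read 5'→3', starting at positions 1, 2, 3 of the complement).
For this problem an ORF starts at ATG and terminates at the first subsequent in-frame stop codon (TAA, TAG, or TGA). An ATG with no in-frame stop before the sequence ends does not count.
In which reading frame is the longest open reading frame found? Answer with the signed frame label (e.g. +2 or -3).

Reverse complement (5'→3'): TGGAGTCCATGTAGATCCGACCGACTTTAGTCGAAGACGCTCATC
Frame +1: GAT GAG CGT CTT CGA CTA AAG TCG GTC GGA TCT ACA TGG ACT CCA — no ATG→stop ORF.
Frame +2: ATG AGC GTC TTC GAC TAA AGT CGG TCG GAT CTA CAT GGA CTC — ATG at 2, stop TAA at 17 → 18 nt.
Frame +3: TGA GCG TCT TCG ACT AAA GTC GGT CGG ATC TAC ATG GAC TCC — no ATG→stop ORF.
Frame -1: TGG AGT CCA TGT AGA TCC GAC CGA CTT TAG TCG AAG ACG CTC ATC — no ATG→stop ORF.
Frame -2: GGA GTC CAT GTA GAT CCG ACC GAC TTT AGT CGA AGA CGC TCA — no ATG→stop ORF.
Frame -3: GAG TCC ATG TAG ATC CGA CCG ACT TTA GTC GAA GAC GCT CAT — ATG at 9, stop TAG at 12 → 6 nt.
Longest ORF is 18 nt in frame +2 (positions 2–19).

+2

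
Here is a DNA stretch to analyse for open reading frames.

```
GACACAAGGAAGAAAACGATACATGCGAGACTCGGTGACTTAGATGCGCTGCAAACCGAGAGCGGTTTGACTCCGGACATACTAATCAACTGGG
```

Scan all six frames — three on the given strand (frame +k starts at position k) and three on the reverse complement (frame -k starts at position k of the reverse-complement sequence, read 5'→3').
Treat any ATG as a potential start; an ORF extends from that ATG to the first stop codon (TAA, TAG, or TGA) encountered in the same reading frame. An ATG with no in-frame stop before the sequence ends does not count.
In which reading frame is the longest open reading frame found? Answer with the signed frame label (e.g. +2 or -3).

+2

Reverse complement (5'→3'): CCCAGTTGATTAGTATGTCCGGAGTCAAACCGCTCTCGGTTTGCAGCGCATCTAAGTCACCGAGTCTCGCATGTATCGTTTTCTTCCTTGTGTC
Frame +1: GAC ACA AGG AAG AAA ACG ATA CAT GCG AGA CTC GGT GAC TTA GAT GCG CTG CAA ACC GAG AGC GGT TTG ACT CCG GAC ATA CTA ATC AAC TGG — no ATG→stop ORF.
Frame +2: ACA CAA GGA AGA AAA CGA TAC ATG CGA GAC TCG GTG ACT TAG ATG CGC TGC AAA CCG AGA GCG GTT TGA CTC CGG ACA TAC TAA TCA ACT GGG — ATG at 23, stop TAG at 41 → 21 nt; ATG at 44, stop TGA at 68 → 27 nt.
Frame +3: CAC AAG GAA GAA AAC GAT ACA TGC GAG ACT CGG TGA CTT AGA TGC GCT GCA AAC CGA GAG CGG TTT GAC TCC GGA CAT ACT AAT CAA CTG — no ATG→stop ORF.
Frame -1: CCC AGT TGA TTA GTA TGT CCG GAG TCA AAC CGC TCT CGG TTT GCA GCG CAT CTA AGT CAC CGA GTC TCG CAT GTA TCG TTT TCT TCC TTG TGT — no ATG→stop ORF.
Frame -2: CCA GTT GAT TAG TAT GTC CGG AGT CAA ACC GCT CTC GGT TTG CAG CGC ATC TAA GTC ACC GAG TCT CGC ATG TAT CGT TTT CTT CCT TGT GTC — no ATG→stop ORF.
Frame -3: CAG TTG ATT AGT ATG TCC GGA GTC AAA CCG CTC TCG GTT TGC AGC GCA TCT AAG TCA CCG AGT CTC GCA TGT ATC GTT TTC TTC CTT GTG — no ATG→stop ORF.
Longest ORF is 27 nt in frame +2 (positions 44–70).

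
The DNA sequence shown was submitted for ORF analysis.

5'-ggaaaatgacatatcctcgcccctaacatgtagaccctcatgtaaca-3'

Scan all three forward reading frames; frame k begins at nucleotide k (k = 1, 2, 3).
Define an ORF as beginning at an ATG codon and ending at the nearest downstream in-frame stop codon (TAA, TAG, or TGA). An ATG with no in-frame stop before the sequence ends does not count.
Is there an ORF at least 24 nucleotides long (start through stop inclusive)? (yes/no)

Frame 1: GGA AAA TGA CAT ATC CTC GCC CCT AAC ATG TAG ACC CTC ATG TAA — ATG at 28, stop TAG at 31 → 6 nt; ATG at 40, stop TAA at 43 → 6 nt.
Frame 2: GAA AAT GAC ATA TCC TCG CCC CTA ACA TGT AGA CCC TCA TGT AAC — no ATG→stop ORF.
Frame 3: AAA ATG ACA TAT CCT CGC CCC TAA CAT GTA GAC CCT CAT GTA ACA — ATG at 6, stop TAA at 24 → 21 nt.
Largest ORF found is 21 nucleotides < 24, so no.

no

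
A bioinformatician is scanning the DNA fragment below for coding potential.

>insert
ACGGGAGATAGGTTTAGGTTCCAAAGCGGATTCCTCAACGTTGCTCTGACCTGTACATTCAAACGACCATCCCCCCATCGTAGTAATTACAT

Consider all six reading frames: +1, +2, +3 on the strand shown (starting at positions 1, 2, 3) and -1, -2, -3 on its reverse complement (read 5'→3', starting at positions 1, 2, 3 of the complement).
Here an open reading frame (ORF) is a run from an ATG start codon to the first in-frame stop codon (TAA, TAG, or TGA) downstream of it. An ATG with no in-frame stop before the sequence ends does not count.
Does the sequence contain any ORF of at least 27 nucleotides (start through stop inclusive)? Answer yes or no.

no

Reverse complement (5'→3'): ATGTAATTACTACGATGGGGGGATGGTCGTTTGAATGTACAGGTCAGAGCAACGTTGAGGAATCCGCTTTGGAACCTAAACCTATCTCCCGT
Frame +1: ACG GGA GAT AGG TTT AGG TTC CAA AGC GGA TTC CTC AAC GTT GCT CTG ACC TGT ACA TTC AAA CGA CCA TCC CCC CAT CGT AGT AAT TAC — no ATG→stop ORF.
Frame +2: CGG GAG ATA GGT TTA GGT TCC AAA GCG GAT TCC TCA ACG TTG CTC TGA CCT GTA CAT TCA AAC GAC CAT CCC CCC ATC GTA GTA ATT ACA — no ATG→stop ORF.
Frame +3: GGG AGA TAG GTT TAG GTT CCA AAG CGG ATT CCT CAA CGT TGC TCT GAC CTG TAC ATT CAA ACG ACC ATC CCC CCA TCG TAG TAA TTA CAT — no ATG→stop ORF.
Frame -1: ATG TAA TTA CTA CGA TGG GGG GAT GGT CGT TTG AAT GTA CAG GTC AGA GCA ACG TTG AGG AAT CCG CTT TGG AAC CTA AAC CTA TCT CCC — ATG at 1, stop TAA at 4 → 6 nt.
Frame -2: TGT AAT TAC TAC GAT GGG GGG ATG GTC GTT TGA ATG TAC AGG TCA GAG CAA CGT TGA GGA ATC CGC TTT GGA ACC TAA ACC TAT CTC CCG — ATG at 23, stop TGA at 32 → 12 nt; ATG at 35, stop TGA at 56 → 24 nt.
Frame -3: GTA ATT ACT ACG ATG GGG GGA TGG TCG TTT GAA TGT ACA GGT CAG AGC AAC GTT GAG GAA TCC GCT TTG GAA CCT AAA CCT ATC TCC CGT — no ATG→stop ORF.
Largest ORF found is 24 nucleotides < 27, so no.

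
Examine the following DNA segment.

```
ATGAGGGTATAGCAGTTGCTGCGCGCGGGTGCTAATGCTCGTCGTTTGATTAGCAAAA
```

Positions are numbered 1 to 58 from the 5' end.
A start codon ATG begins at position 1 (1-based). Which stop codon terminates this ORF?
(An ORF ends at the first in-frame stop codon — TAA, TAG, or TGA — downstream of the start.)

Codons from position 1: ATG (1–3), AGG (4–6), GTA (7–9), TAG (10–12).
The first in-frame stop codon is TAG.

TAG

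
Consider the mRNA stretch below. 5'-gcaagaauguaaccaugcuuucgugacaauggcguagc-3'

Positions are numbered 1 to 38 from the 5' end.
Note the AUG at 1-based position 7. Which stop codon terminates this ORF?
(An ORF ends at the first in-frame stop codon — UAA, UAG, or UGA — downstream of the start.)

UAA

Codons from position 7: AUG (7–9), UAA (10–12).
The first in-frame stop codon is UAA.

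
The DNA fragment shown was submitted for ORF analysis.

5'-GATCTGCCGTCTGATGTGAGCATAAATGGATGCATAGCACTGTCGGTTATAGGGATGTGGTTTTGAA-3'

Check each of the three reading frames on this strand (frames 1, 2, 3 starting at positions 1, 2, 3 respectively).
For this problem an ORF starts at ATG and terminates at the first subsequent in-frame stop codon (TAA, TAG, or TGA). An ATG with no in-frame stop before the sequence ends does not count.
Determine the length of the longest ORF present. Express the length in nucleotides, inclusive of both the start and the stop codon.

Frame 1: GAT CTG CCG TCT GAT GTG AGC ATA AAT GGA TGC ATA GCA CTG TCG GTT ATA GGG ATG TGG TTT TGA — ATG at 55, stop TGA at 64 → 12 nt.
Frame 2: ATC TGC CGT CTG ATG TGA GCA TAA ATG GAT GCA TAG CAC TGT CGG TTA TAG GGA TGT GGT TTT GAA — ATG at 14, stop TGA at 17 → 6 nt; ATG at 26, stop TAG at 35 → 12 nt.
Frame 3: TCT GCC GTC TGA TGT GAG CAT AAA TGG ATG CAT AGC ACT GTC GGT TAT AGG GAT GTG GTT TTG — no ATG→stop ORF.
Longest: frame 1, positions 55–66, 12 nt = 4 codons = 3 aa. → 12 nucleotides.

12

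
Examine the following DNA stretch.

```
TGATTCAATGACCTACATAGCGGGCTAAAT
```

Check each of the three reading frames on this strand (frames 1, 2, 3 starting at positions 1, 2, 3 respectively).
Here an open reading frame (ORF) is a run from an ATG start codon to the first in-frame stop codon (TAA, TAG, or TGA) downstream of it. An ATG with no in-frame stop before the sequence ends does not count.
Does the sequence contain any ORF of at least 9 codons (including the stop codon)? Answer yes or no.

Frame 1: TGA TTC AAT GAC CTA CAT AGC GGG CTA AAT — no ATG→stop ORF.
Frame 2: GAT TCA ATG ACC TAC ATA GCG GGC TAA — ATG at 8, stop TAA at 26 → 21 nt.
Frame 3: ATT CAA TGA CCT ACA TAG CGG GCT AAA — no ATG→stop ORF.
Largest ORF found is 7 codons < 9, so no.

no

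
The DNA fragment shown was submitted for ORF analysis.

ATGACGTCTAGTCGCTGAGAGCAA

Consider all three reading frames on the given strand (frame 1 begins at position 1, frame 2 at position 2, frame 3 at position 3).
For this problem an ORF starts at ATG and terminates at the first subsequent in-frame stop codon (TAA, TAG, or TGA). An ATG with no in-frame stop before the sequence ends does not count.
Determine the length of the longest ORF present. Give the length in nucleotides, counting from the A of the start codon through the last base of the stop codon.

18

Frame 1: ATG ACG TCT AGT CGC TGA GAG CAA — ATG at 1, stop TGA at 16 → 18 nt.
Frame 2: TGA CGT CTA GTC GCT GAG AGC — no ATG→stop ORF.
Frame 3: GAC GTC TAG TCG CTG AGA GCA — no ATG→stop ORF.
Longest: frame 1, positions 1–18, 18 nt = 6 codons = 5 aa. → 18 nucleotides.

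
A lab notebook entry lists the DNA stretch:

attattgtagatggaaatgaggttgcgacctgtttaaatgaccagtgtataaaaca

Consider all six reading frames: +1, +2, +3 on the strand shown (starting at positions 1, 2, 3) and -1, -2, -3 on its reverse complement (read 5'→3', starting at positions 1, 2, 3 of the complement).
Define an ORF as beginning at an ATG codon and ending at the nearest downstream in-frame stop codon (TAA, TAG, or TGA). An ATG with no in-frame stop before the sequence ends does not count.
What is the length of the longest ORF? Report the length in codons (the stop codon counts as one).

Reverse complement (5'→3'): TGTTTTATACACTGGTCATTTAAACAGGTCGCAACCTCATTTCCATCTACAATAAT
Frame +1: ATT ATT GTA GAT GGA AAT GAG GTT GCG ACC TGT TTA AAT GAC CAG TGT ATA AAA — no ATG→stop ORF.
Frame +2: TTA TTG TAG ATG GAA ATG AGG TTG CGA CCT GTT TAA ATG ACC AGT GTA TAA AAC — ATG at 11, stop TAA at 35 → 27 nt; ATG at 17, stop TAA at 35 → 21 nt; ATG at 38, stop TAA at 50 → 15 nt.
Frame +3: TAT TGT AGA TGG AAA TGA GGT TGC GAC CTG TTT AAA TGA CCA GTG TAT AAA ACA — no ATG→stop ORF.
Frame -1: TGT TTT ATA CAC TGG TCA TTT AAA CAG GTC GCA ACC TCA TTT CCA TCT ACA ATA — no ATG→stop ORF.
Frame -2: GTT TTA TAC ACT GGT CAT TTA AAC AGG TCG CAA CCT CAT TTC CAT CTA CAA TAA — no ATG→stop ORF.
Frame -3: TTT TAT ACA CTG GTC ATT TAA ACA GGT CGC AAC CTC ATT TCC ATC TAC AAT AAT — no ATG→stop ORF.
Longest: frame +2, positions 11–37, 27 nt = 9 codons = 8 aa. → 9 codons.

9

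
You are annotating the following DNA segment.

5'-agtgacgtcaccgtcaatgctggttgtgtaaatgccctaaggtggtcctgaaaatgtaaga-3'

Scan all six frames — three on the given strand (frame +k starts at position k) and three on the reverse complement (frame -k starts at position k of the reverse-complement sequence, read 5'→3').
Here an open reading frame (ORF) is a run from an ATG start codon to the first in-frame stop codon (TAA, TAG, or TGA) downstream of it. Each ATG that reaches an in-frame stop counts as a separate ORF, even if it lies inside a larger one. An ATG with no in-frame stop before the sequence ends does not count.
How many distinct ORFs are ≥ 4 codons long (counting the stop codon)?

1

Reverse complement (5'→3'): TCTTACATTTTCAGGACCACCTTAGGGCATTTACACAACCAGCATTGACGGTGACGTCACT
Frame +1: AGT GAC GTC ACC GTC AAT GCT GGT TGT GTA AAT GCC CTA AGG TGG TCC TGA AAA TGT AAG — no ATG→stop ORF.
Frame +2: GTG ACG TCA CCG TCA ATG CTG GTT GTG TAA ATG CCC TAA GGT GGT CCT GAA AAT GTA AGA — ATG at 17, stop TAA at 29 → 15 nt; ATG at 32, stop TAA at 38 → 9 nt.
Frame +3: TGA CGT CAC CGT CAA TGC TGG TTG TGT AAA TGC CCT AAG GTG GTC CTG AAA ATG TAA — ATG at 54, stop TAA at 57 → 6 nt.
Frame -1: TCT TAC ATT TTC AGG ACC ACC TTA GGG CAT TTA CAC AAC CAG CAT TGA CGG TGA CGT CAC — no ATG→stop ORF.
Frame -2: CTT ACA TTT TCA GGA CCA CCT TAG GGC ATT TAC ACA ACC AGC ATT GAC GGT GAC GTC ACT — no ATG→stop ORF.
Frame -3: TTA CAT TTT CAG GAC CAC CTT AGG GCA TTT ACA CAA CCA GCA TTG ACG GTG ACG TCA — no ATG→stop ORF.
ORFs ≥ 4 codons: frame +2 17–31 (5 codons). Count = 1.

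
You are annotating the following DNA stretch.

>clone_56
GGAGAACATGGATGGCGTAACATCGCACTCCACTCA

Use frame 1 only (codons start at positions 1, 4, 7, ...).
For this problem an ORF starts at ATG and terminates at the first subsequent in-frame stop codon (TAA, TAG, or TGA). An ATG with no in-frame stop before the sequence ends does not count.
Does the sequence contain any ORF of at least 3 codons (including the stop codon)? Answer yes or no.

Frame 1: GGA GAA CAT GGA TGG CGT AAC ATC GCA CTC CAC TCA — no ATG→stop ORF.
Largest ORF found is 0 codons < 3, so no.

no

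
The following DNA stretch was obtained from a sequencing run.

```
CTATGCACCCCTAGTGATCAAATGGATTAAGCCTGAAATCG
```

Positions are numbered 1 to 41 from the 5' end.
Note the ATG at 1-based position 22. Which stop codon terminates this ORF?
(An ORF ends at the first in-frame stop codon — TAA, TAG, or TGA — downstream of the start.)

TAA

Codons from position 22: ATG (22–24), GAT (25–27), TAA (28–30).
The first in-frame stop codon is TAA.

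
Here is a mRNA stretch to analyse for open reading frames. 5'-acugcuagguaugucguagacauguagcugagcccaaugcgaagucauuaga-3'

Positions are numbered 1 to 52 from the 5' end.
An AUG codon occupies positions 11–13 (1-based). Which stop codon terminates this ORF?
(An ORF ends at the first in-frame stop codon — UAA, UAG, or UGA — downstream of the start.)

Codons from position 11: AUG (11–13), UCG (14–16), UAG (17–19).
The first in-frame stop codon is UAG.

UAG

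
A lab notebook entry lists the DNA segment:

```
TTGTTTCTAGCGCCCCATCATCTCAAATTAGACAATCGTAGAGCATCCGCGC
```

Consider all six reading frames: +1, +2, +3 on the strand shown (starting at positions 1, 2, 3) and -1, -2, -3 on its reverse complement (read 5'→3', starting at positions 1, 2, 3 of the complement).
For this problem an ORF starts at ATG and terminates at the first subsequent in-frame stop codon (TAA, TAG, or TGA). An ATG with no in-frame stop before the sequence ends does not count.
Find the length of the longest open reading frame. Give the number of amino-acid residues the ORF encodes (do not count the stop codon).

7

Reverse complement (5'→3'): GCGCGGATGCTCTACGATTGTCTAATTTGAGATGATGGGGCGCTAGAAACAA
Frame +1: TTG TTT CTA GCG CCC CAT CAT CTC AAA TTA GAC AAT CGT AGA GCA TCC GCG — no ATG→stop ORF.
Frame +2: TGT TTC TAG CGC CCC ATC ATC TCA AAT TAG ACA ATC GTA GAG CAT CCG CGC — no ATG→stop ORF.
Frame +3: GTT TCT AGC GCC CCA TCA TCT CAA ATT AGA CAA TCG TAG AGC ATC CGC — no ATG→stop ORF.
Frame -1: GCG CGG ATG CTC TAC GAT TGT CTA ATT TGA GAT GAT GGG GCG CTA GAA ACA — ATG at 7, stop TGA at 28 → 24 nt.
Frame -2: CGC GGA TGC TCT ACG ATT GTC TAA TTT GAG ATG ATG GGG CGC TAG AAA CAA — ATG at 32, stop TAG at 44 → 15 nt; ATG at 35, stop TAG at 44 → 12 nt.
Frame -3: GCG GAT GCT CTA CGA TTG TCT AAT TTG AGA TGA TGG GGC GCT AGA AAC — no ATG→stop ORF.
Longest: frame -1, positions 7–30, 24 nt = 8 codons = 7 aa. → 7 amino acids.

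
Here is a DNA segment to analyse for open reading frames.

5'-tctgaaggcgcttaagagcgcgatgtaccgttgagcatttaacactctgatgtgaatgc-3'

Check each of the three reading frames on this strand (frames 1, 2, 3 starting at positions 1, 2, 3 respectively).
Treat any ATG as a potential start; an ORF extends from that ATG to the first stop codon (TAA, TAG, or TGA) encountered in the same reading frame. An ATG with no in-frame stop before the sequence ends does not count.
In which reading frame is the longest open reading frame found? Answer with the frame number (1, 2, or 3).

Frame 1: TCT GAA GGC GCT TAA GAG CGC GAT GTA CCG TTG AGC ATT TAA CAC TCT GAT GTG AAT — no ATG→stop ORF.
Frame 2: CTG AAG GCG CTT AAG AGC GCG ATG TAC CGT TGA GCA TTT AAC ACT CTG ATG TGA ATG — ATG at 23, stop TGA at 32 → 12 nt; ATG at 50, stop TGA at 53 → 6 nt.
Frame 3: TGA AGG CGC TTA AGA GCG CGA TGT ACC GTT GAG CAT TTA ACA CTC TGA TGT GAA TGC — no ATG→stop ORF.
Longest ORF is 12 nt in frame 2 (positions 23–34).

2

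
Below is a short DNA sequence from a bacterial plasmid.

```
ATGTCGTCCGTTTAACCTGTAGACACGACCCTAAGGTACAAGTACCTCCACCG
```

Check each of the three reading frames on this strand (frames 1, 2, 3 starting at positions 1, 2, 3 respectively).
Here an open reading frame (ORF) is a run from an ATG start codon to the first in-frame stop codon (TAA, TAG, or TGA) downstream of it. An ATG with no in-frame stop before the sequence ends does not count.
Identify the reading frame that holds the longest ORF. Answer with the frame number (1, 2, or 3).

1

Frame 1: ATG TCG TCC GTT TAA CCT GTA GAC ACG ACC CTA AGG TAC AAG TAC CTC CAC — ATG at 1, stop TAA at 13 → 15 nt.
Frame 2: TGT CGT CCG TTT AAC CTG TAG ACA CGA CCC TAA GGT ACA AGT ACC TCC ACC — no ATG→stop ORF.
Frame 3: GTC GTC CGT TTA ACC TGT AGA CAC GAC CCT AAG GTA CAA GTA CCT CCA CCG — no ATG→stop ORF.
Longest ORF is 15 nt in frame 1 (positions 1–15).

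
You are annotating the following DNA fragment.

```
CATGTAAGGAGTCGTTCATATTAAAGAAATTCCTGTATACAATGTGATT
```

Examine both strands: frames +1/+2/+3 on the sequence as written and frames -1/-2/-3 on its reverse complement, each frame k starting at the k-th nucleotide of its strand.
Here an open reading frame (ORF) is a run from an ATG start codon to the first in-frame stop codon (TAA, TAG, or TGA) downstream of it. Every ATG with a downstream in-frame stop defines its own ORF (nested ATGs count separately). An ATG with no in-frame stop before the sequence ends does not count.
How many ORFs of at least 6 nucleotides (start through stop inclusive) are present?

2

Reverse complement (5'→3'): AATCACATTGTATACAGGAATTTCTTTAATATGAACGACTCCTTACATG
Frame +1: CAT GTA AGG AGT CGT TCA TAT TAA AGA AAT TCC TGT ATA CAA TGT GAT — no ATG→stop ORF.
Frame +2: ATG TAA GGA GTC GTT CAT ATT AAA GAA ATT CCT GTA TAC AAT GTG ATT — ATG at 2, stop TAA at 5 → 6 nt.
Frame +3: TGT AAG GAG TCG TTC ATA TTA AAG AAA TTC CTG TAT ACA ATG TGA — ATG at 42, stop TGA at 45 → 6 nt.
Frame -1: AAT CAC ATT GTA TAC AGG AAT TTC TTT AAT ATG AAC GAC TCC TTA CAT — no ATG→stop ORF.
Frame -2: ATC ACA TTG TAT ACA GGA ATT TCT TTA ATA TGA ACG ACT CCT TAC ATG — no ATG→stop ORF.
Frame -3: TCA CAT TGT ATA CAG GAA TTT CTT TAA TAT GAA CGA CTC CTT ACA — no ATG→stop ORF.
ORFs ≥ 6 nucleotides: frame +2 2–7 (6 nucleotides), frame +3 42–47 (6 nucleotides). Count = 2.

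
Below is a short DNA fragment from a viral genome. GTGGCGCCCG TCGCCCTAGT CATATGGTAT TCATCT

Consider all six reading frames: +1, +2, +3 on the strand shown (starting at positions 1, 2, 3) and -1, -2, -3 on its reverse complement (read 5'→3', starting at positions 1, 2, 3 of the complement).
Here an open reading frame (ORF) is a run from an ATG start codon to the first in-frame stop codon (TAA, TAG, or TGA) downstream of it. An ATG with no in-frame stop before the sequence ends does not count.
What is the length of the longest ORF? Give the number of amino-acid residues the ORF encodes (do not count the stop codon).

Reverse complement (5'→3'): AGATGAATACCATATGACTAGGGCGACGGGCGCCAC
Frame +1: GTG GCG CCC GTC GCC CTA GTC ATA TGG TAT TCA TCT — no ATG→stop ORF.
Frame +2: TGG CGC CCG TCG CCC TAG TCA TAT GGT ATT CAT — no ATG→stop ORF.
Frame +3: GGC GCC CGT CGC CCT AGT CAT ATG GTA TTC ATC — no ATG→stop ORF.
Frame -1: AGA TGA ATA CCA TAT GAC TAG GGC GAC GGG CGC CAC — no ATG→stop ORF.
Frame -2: GAT GAA TAC CAT ATG ACT AGG GCG ACG GGC GCC — no ATG→stop ORF.
Frame -3: ATG AAT ACC ATA TGA CTA GGG CGA CGG GCG CCA — ATG at 3, stop TGA at 15 → 15 nt.
Longest: frame -3, positions 3–17, 15 nt = 5 codons = 4 aa. → 4 amino acids.

4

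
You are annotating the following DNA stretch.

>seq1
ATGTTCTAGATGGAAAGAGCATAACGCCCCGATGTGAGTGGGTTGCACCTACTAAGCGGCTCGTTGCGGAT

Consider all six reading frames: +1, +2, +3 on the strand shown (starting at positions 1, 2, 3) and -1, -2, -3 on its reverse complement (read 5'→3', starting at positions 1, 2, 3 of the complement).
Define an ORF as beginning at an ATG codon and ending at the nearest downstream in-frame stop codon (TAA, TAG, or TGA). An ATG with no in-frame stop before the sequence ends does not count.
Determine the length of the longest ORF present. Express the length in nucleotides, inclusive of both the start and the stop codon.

15

Reverse complement (5'→3'): ATCCGCAACGAGCCGCTTAGTAGGTGCAACCCACTCACATCGGGGCGTTATGCTCTTTCCATCTAGAACAT
Frame +1: ATG TTC TAG ATG GAA AGA GCA TAA CGC CCC GAT GTG AGT GGG TTG CAC CTA CTA AGC GGC TCG TTG CGG — ATG at 1, stop TAG at 7 → 9 nt; ATG at 10, stop TAA at 22 → 15 nt.
Frame +2: TGT TCT AGA TGG AAA GAG CAT AAC GCC CCG ATG TGA GTG GGT TGC ACC TAC TAA GCG GCT CGT TGC GGA — ATG at 32, stop TGA at 35 → 6 nt.
Frame +3: GTT CTA GAT GGA AAG AGC ATA ACG CCC CGA TGT GAG TGG GTT GCA CCT ACT AAG CGG CTC GTT GCG GAT — no ATG→stop ORF.
Frame -1: ATC CGC AAC GAG CCG CTT AGT AGG TGC AAC CCA CTC ACA TCG GGG CGT TAT GCT CTT TCC ATC TAG AAC — no ATG→stop ORF.
Frame -2: TCC GCA ACG AGC CGC TTA GTA GGT GCA ACC CAC TCA CAT CGG GGC GTT ATG CTC TTT CCA TCT AGA ACA — no ATG→stop ORF.
Frame -3: CCG CAA CGA GCC GCT TAG TAG GTG CAA CCC ACT CAC ATC GGG GCG TTA TGC TCT TTC CAT CTA GAA CAT — no ATG→stop ORF.
Longest: frame +1, positions 10–24, 15 nt = 5 codons = 4 aa. → 15 nucleotides.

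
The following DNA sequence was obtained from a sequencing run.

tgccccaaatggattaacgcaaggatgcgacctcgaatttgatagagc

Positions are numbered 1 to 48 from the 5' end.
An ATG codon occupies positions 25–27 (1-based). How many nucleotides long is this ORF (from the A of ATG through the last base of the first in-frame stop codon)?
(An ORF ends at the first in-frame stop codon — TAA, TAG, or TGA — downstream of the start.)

Codons from position 25: ATG (25–27), CGA (28–30), CCT (31–33), CGA (34–36), ATT (37–39), TGA (40–42).
TGA is the first in-frame stop; ORF spans 25–42, 18 nucleotides.

18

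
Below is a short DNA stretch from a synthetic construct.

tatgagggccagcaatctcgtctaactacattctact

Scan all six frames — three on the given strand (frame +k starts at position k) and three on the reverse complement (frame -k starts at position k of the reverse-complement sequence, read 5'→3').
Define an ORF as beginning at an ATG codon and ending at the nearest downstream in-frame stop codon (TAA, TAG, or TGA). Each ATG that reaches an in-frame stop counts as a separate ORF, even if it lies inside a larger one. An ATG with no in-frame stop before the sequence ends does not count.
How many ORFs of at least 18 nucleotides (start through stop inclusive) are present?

Reverse complement (5'→3'): AGTAGAATGTAGTTAGACGAGATTGCTGGCCCTCATA
Frame +1: TAT GAG GGC CAG CAA TCT CGT CTA ACT ACA TTC TAC — no ATG→stop ORF.
Frame +2: ATG AGG GCC AGC AAT CTC GTC TAA CTA CAT TCT ACT — ATG at 2, stop TAA at 23 → 24 nt.
Frame +3: TGA GGG CCA GCA ATC TCG TCT AAC TAC ATT CTA — no ATG→stop ORF.
Frame -1: AGT AGA ATG TAG TTA GAC GAG ATT GCT GGC CCT CAT — ATG at 7, stop TAG at 10 → 6 nt.
Frame -2: GTA GAA TGT AGT TAG ACG AGA TTG CTG GCC CTC ATA — no ATG→stop ORF.
Frame -3: TAG AAT GTA GTT AGA CGA GAT TGC TGG CCC TCA — no ATG→stop ORF.
ORFs ≥ 18 nucleotides: frame +2 2–25 (24 nucleotides). Count = 1.

1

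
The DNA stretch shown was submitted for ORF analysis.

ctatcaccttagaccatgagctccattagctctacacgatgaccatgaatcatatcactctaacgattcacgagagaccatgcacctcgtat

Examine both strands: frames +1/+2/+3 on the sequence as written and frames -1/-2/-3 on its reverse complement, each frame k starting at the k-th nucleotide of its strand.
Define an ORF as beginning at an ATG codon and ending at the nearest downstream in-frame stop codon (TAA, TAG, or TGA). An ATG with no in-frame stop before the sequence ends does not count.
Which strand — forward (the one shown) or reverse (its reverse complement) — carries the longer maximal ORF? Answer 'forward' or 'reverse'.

Reverse complement (5'→3'): ATACGAGGTGCATGGTCTCTCGTGAATCGTTAGAGTGATATGATTCATGGTCATCGTGTAGAGCTAATGGAGCTCATGGTCTAAGGTGATAG
Frame +1: CTA TCA CCT TAG ACC ATG AGC TCC ATT AGC TCT ACA CGA TGA CCA TGA ATC ATA TCA CTC TAA CGA TTC ACG AGA GAC CAT GCA CCT CGT — ATG at 16, stop TGA at 40 → 27 nt.
Frame +2: TAT CAC CTT AGA CCA TGA GCT CCA TTA GCT CTA CAC GAT GAC CAT GAA TCA TAT CAC TCT AAC GAT TCA CGA GAG ACC ATG CAC CTC GTA — no ATG→stop ORF.
Frame +3: ATC ACC TTA GAC CAT GAG CTC CAT TAG CTC TAC ACG ATG ACC ATG AAT CAT ATC ACT CTA ACG ATT CAC GAG AGA CCA TGC ACC TCG TAT — no ATG→stop ORF.
Frame -1: ATA CGA GGT GCA TGG TCT CTC GTG AAT CGT TAG AGT GAT ATG ATT CAT GGT CAT CGT GTA GAG CTA ATG GAG CTC ATG GTC TAA GGT GAT — ATG at 40, stop TAA at 82 → 45 nt; ATG at 67, stop TAA at 82 → 18 nt; ATG at 76, stop TAA at 82 → 9 nt.
Frame -2: TAC GAG GTG CAT GGT CTC TCG TGA ATC GTT AGA GTG ATA TGA TTC ATG GTC ATC GTG TAG AGC TAA TGG AGC TCA TGG TCT AAG GTG ATA — ATG at 47, stop TAG at 59 → 15 nt.
Frame -3: ACG AGG TGC ATG GTC TCT CGT GAA TCG TTA GAG TGA TAT GAT TCA TGG TCA TCG TGT AGA GCT AAT GGA GCT CAT GGT CTA AGG TGA TAG — ATG at 12, stop TGA at 36 → 27 nt.
Forward-strand max 27 nt; reverse-strand max 45 nt. The reverse strand has the longer ORF.

reverse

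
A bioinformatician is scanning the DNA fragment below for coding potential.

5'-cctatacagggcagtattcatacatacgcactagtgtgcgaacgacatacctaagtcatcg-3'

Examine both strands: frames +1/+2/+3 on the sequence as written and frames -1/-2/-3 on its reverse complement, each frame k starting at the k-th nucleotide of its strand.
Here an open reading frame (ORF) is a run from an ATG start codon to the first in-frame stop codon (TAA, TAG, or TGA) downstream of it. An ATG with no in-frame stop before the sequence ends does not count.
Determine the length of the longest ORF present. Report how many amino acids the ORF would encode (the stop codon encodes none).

7

Reverse complement (5'→3'): CGATGACTTAGGTATGTCGTTCGCACACTAGTGCGTATGTATGAATACTGCCCTGTATAGG
Frame +1: CCT ATA CAG GGC AGT ATT CAT ACA TAC GCA CTA GTG TGC GAA CGA CAT ACC TAA GTC ATC — no ATG→stop ORF.
Frame +2: CTA TAC AGG GCA GTA TTC ATA CAT ACG CAC TAG TGT GCG AAC GAC ATA CCT AAG TCA TCG — no ATG→stop ORF.
Frame +3: TAT ACA GGG CAG TAT TCA TAC ATA CGC ACT AGT GTG CGA ACG ACA TAC CTA AGT CAT — no ATG→stop ORF.
Frame -1: CGA TGA CTT AGG TAT GTC GTT CGC ACA CTA GTG CGT ATG TAT GAA TAC TGC CCT GTA TAG — ATG at 37, stop TAG at 58 → 24 nt.
Frame -2: GAT GAC TTA GGT ATG TCG TTC GCA CAC TAG TGC GTA TGT ATG AAT ACT GCC CTG TAT AGG — ATG at 14, stop TAG at 29 → 18 nt.
Frame -3: ATG ACT TAG GTA TGT CGT TCG CAC ACT AGT GCG TAT GTA TGA ATA CTG CCC TGT ATA — ATG at 3, stop TAG at 9 → 9 nt.
Longest: frame -1, positions 37–60, 24 nt = 8 codons = 7 aa. → 7 amino acids.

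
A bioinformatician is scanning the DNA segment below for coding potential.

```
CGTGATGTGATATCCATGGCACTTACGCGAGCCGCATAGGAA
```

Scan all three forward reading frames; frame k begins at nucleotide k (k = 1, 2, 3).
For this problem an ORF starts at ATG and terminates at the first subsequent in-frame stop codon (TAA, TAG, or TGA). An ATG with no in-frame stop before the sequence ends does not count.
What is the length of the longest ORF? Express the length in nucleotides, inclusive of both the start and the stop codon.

24

Frame 1: CGT GAT GTG ATA TCC ATG GCA CTT ACG CGA GCC GCA TAG GAA — ATG at 16, stop TAG at 37 → 24 nt.
Frame 2: GTG ATG TGA TAT CCA TGG CAC TTA CGC GAG CCG CAT AGG — ATG at 5, stop TGA at 8 → 6 nt.
Frame 3: TGA TGT GAT ATC CAT GGC ACT TAC GCG AGC CGC ATA GGA — no ATG→stop ORF.
Longest: frame 1, positions 16–39, 24 nt = 8 codons = 7 aa. → 24 nucleotides.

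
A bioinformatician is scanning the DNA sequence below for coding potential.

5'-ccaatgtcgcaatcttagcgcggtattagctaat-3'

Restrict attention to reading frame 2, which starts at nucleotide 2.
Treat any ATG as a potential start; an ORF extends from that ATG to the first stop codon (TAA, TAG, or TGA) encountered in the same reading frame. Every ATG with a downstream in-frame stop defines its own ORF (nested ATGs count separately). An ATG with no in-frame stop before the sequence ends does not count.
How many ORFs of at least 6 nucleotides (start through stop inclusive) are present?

0

Frame 2: CAA TGT CGC AAT CTT AGC GCG GTA TTA GCT AAT — no ATG→stop ORF.
No ORF reaches 6 nucleotides. Count = 0.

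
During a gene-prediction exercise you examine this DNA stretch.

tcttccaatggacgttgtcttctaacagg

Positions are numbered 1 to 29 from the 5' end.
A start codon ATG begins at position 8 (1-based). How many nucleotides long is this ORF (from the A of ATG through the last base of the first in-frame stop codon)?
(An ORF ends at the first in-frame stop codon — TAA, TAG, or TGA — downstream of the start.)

18

Codons from position 8: ATG (8–10), GAC (11–13), GTT (14–16), GTC (17–19), TTC (20–22), TAA (23–25).
TAA is the first in-frame stop; ORF spans 8–25, 18 nucleotides.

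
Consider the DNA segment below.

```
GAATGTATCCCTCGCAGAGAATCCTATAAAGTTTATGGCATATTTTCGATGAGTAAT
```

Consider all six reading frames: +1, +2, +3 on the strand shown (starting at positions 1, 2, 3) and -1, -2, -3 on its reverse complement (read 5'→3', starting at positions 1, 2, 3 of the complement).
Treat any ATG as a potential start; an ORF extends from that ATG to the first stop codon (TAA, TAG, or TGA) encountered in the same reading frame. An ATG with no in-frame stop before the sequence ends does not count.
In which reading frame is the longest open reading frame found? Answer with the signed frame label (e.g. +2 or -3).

+3

Reverse complement (5'→3'): ATTACTCATCGAAAATATGCCATAAACTTTATAGGATTCTCTGCGAGGGATACATTC
Frame +1: GAA TGT ATC CCT CGC AGA GAA TCC TAT AAA GTT TAT GGC ATA TTT TCG ATG AGT AAT — no ATG→stop ORF.
Frame +2: AAT GTA TCC CTC GCA GAG AAT CCT ATA AAG TTT ATG GCA TAT TTT CGA TGA GTA — ATG at 35, stop TGA at 50 → 18 nt.
Frame +3: ATG TAT CCC TCG CAG AGA ATC CTA TAA AGT TTA TGG CAT ATT TTC GAT GAG TAA — ATG at 3, stop TAA at 27 → 27 nt.
Frame -1: ATT ACT CAT CGA AAA TAT GCC ATA AAC TTT ATA GGA TTC TCT GCG AGG GAT ACA TTC — no ATG→stop ORF.
Frame -2: TTA CTC ATC GAA AAT ATG CCA TAA ACT TTA TAG GAT TCT CTG CGA GGG ATA CAT — ATG at 17, stop TAA at 23 → 9 nt.
Frame -3: TAC TCA TCG AAA ATA TGC CAT AAA CTT TAT AGG ATT CTC TGC GAG GGA TAC ATT — no ATG→stop ORF.
Longest ORF is 27 nt in frame +3 (positions 3–29).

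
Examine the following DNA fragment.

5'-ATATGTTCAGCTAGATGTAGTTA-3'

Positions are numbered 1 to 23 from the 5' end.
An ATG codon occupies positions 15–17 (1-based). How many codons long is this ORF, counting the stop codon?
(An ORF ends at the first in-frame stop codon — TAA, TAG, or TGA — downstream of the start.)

2

Codons from position 15: ATG (15–17), TAG (18–20).
TAG is the first in-frame stop; that's 2 codons including the stop.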